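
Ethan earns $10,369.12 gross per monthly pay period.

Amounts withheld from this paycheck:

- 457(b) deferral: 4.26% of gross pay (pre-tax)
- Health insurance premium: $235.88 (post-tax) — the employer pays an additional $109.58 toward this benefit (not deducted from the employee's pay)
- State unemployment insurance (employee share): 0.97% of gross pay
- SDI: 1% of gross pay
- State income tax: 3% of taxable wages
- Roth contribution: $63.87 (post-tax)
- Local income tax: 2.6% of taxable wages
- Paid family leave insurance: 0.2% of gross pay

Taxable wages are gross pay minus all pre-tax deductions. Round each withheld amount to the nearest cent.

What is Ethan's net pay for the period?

457(b) deferral: $10,369.12 × 0.0426 = $441.72
Taxable wages = $10,369.12 − $441.72 = $9,927.40
State income tax: $9,927.40 × 0.03 = $297.82
Local income tax: $9,927.40 × 0.026 = $258.11
State unemployment insurance (employee share): $10,369.12 × 0.0097 = $100.58
Paid family leave insurance: $10,369.12 × 0.002 = $20.74
SDI: $10,369.12 × 0.01 = $103.69
Roth contribution: $63.87
Health insurance premium: $235.88
(Employer's $109.58 toward health insurance premium is not withheld from the employee.)
Total deductions = $441.72 + $297.82 + $258.11 + $100.58 + $20.74 + $103.69 + $63.87 + $235.88 = $1,522.41
Net pay = $10,369.12 − $1,522.41 = $8,846.71

$8,846.71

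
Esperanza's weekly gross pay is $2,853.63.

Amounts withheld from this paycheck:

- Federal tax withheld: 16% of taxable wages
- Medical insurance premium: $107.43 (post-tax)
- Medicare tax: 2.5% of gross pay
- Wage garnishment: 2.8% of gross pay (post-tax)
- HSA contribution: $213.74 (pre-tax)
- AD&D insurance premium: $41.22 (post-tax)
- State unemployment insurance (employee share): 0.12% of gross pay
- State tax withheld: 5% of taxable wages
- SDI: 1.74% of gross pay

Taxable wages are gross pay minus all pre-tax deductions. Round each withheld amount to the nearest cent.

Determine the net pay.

HSA contribution: $213.74
Taxable wages = $2,853.63 − $213.74 = $2,639.89
Federal tax withheld: $2,639.89 × 0.16 = $422.38
State tax withheld: $2,639.89 × 0.05 = $131.99
State unemployment insurance (employee share): $2,853.63 × 0.0012 = $3.42
Medicare tax: $2,853.63 × 0.025 = $71.34
SDI: $2,853.63 × 0.0174 = $49.65
AD&D insurance premium: $41.22
Wage garnishment: $2,853.63 × 0.028 = $79.90
Medical insurance premium: $107.43
Total deductions = $213.74 + $422.38 + $131.99 + $3.42 + $71.34 + $49.65 + $41.22 + $79.90 + $107.43 = $1,121.07
Net pay = $2,853.63 − $1,121.07 = $1,732.56

$1,732.56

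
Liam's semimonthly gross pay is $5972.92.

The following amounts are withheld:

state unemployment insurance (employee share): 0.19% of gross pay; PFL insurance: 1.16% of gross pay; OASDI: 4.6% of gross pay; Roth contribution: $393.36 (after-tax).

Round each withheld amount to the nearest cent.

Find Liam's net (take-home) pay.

$5224.17

OASDI: $5972.92 × 0.046 = $274.75
State unemployment insurance (employee share): $5972.92 × 0.0019 = $11.35
PFL insurance: $5972.92 × 0.0116 = $69.29
Roth contribution: $393.36
Total deductions = $274.75 + $11.35 + $69.29 + $393.36 = $748.75
Net pay = $5972.92 − $748.75 = $5224.17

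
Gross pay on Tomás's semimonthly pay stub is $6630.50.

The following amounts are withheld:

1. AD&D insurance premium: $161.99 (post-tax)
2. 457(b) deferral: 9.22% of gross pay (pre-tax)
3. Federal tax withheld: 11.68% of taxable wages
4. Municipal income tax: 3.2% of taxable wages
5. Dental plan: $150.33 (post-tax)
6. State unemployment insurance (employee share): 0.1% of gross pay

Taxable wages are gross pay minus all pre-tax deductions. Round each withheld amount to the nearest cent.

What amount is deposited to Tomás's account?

$4804.57

457(b) deferral: $6630.50 × 0.0922 = $611.33
Taxable wages = $6630.50 − $611.33 = $6019.17
Federal tax withheld: $6019.17 × 0.1168 = $703.04
Municipal income tax: $6019.17 × 0.032 = $192.61
State unemployment insurance (employee share): $6630.50 × 0.001 = $6.63
AD&D insurance premium: $161.99
Dental plan: $150.33
Total deductions = $611.33 + $703.04 + $192.61 + $6.63 + $161.99 + $150.33 = $1825.93
Net pay = $6630.50 − $1825.93 = $4804.57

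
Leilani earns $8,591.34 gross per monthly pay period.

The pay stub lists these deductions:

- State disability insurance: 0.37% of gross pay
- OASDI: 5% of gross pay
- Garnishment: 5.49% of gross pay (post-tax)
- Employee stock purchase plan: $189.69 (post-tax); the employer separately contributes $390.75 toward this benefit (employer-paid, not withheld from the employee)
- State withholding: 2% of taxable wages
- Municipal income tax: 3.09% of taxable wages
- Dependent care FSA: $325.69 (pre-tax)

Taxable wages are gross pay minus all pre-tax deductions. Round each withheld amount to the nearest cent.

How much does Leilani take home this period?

$6,722.22

Dependent care FSA: $325.69
Taxable wages = $8,591.34 − $325.69 = $8,265.65
Municipal income tax: $8,265.65 × 0.0309 = $255.41
State withholding: $8,265.65 × 0.02 = $165.31
State disability insurance: $8,591.34 × 0.0037 = $31.79
OASDI: $8,591.34 × 0.05 = $429.57
Garnishment: $8,591.34 × 0.0549 = $471.66
Employee stock purchase plan: $189.69
(Employer's $390.75 toward employee stock purchase plan is not withheld from the employee.)
Total deductions = $325.69 + $255.41 + $165.31 + $31.79 + $429.57 + $471.66 + $189.69 = $1,869.12
Net pay = $8,591.34 − $1,869.12 = $6,722.22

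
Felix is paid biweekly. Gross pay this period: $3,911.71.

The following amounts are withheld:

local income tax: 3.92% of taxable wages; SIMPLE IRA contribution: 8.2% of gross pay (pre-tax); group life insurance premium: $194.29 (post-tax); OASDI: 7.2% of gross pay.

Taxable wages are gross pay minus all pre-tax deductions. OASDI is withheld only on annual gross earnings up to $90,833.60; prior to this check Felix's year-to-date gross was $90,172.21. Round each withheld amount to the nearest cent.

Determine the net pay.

$3,208.27

SIMPLE IRA contribution: $3,911.71 × 0.082 = $320.76
Taxable wages = $3,911.71 − $320.76 = $3,590.95
Local income tax: $3,590.95 × 0.0392 = $140.77
OASDI: only $90,833.60 − $90,172.21 = $661.39 of this check is subject → $661.39 × 0.072 = $47.62
Group life insurance premium: $194.29
Total deductions = $320.76 + $140.77 + $47.62 + $194.29 = $703.44
Net pay = $3,911.71 − $703.44 = $3,208.27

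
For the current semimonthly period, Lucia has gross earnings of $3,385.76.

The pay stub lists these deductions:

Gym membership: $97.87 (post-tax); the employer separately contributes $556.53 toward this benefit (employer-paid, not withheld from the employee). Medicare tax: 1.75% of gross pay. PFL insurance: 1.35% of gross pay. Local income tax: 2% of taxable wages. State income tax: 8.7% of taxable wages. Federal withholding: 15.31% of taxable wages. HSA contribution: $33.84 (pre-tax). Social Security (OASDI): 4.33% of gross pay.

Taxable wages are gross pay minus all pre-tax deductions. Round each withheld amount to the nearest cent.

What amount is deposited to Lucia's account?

HSA contribution: $33.84
Taxable wages = $3,385.76 − $33.84 = $3,351.92
Local income tax: $3,351.92 × 0.02 = $67.04
Federal withholding: $3,351.92 × 0.1531 = $513.18
State income tax: $3,351.92 × 0.087 = $291.62
Medicare tax: $3,385.76 × 0.0175 = $59.25
PFL insurance: $3,385.76 × 0.0135 = $45.71
Social Security (OASDI): $3,385.76 × 0.0433 = $146.60
Gym membership: $97.87
(Employer's $556.53 toward gym membership is not withheld from the employee.)
Total deductions = $33.84 + $67.04 + $513.18 + $291.62 + $59.25 + $45.71 + $146.60 + $97.87 = $1,255.11
Net pay = $3,385.76 − $1,255.11 = $2,130.65

$2,130.65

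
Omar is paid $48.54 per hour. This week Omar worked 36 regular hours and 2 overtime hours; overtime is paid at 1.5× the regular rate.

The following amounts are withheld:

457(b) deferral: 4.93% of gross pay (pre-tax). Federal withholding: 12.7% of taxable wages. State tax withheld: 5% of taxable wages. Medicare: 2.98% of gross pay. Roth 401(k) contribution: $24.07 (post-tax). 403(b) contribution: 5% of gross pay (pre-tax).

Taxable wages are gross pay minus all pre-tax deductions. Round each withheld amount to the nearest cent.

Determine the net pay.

$1322.80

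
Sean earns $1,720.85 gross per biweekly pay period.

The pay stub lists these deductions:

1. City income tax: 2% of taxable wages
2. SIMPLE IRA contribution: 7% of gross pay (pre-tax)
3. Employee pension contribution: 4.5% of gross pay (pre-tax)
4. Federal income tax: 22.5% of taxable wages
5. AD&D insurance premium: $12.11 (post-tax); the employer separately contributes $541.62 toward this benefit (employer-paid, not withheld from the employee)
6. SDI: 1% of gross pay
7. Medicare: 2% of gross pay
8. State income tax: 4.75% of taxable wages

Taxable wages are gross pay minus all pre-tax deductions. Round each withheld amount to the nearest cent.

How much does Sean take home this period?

Employee pension contribution: $1,720.85 × 0.045 = $77.44
SIMPLE IRA contribution: $1,720.85 × 0.07 = $120.46
Pre-tax total = $77.44 + $120.46 = $197.90
Taxable wages = $1,720.85 − $197.90 = $1,522.95
Federal income tax: $1,522.95 × 0.225 = $342.66
City income tax: $1,522.95 × 0.02 = $30.46
State income tax: $1,522.95 × 0.0475 = $72.34
Medicare: $1,720.85 × 0.02 = $34.42
SDI: $1,720.85 × 0.01 = $17.21
AD&D insurance premium: $12.11
(Employer's $541.62 toward AD&D insurance premium is not withheld from the employee.)
Total deductions = $77.44 + $120.46 + $342.66 + $30.46 + $72.34 + $34.42 + $17.21 + $12.11 = $707.10
Net pay = $1,720.85 − $707.10 = $1,013.75

$1,013.75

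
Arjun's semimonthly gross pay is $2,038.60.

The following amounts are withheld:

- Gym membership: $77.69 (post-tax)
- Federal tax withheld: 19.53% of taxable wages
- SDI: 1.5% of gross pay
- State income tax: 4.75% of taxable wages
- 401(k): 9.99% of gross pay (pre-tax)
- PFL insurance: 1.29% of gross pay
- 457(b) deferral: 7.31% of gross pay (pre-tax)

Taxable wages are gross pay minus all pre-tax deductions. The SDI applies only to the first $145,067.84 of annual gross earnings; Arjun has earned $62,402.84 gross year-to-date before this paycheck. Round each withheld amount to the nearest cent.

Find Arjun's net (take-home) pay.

$1,142.01

457(b) deferral: $2,038.60 × 0.0731 = $149.02
401(k): $2,038.60 × 0.0999 = $203.66
Pre-tax total = $149.02 + $203.66 = $352.68
Taxable wages = $2,038.60 − $352.68 = $1,685.92
State income tax: $1,685.92 × 0.0475 = $80.08
Federal tax withheld: $1,685.92 × 0.1953 = $329.26
PFL insurance: $2,038.60 × 0.0129 = $26.30
SDI: cap not yet reached, full $2,038.60 is subject → $2,038.60 × 0.015 = $30.58
Gym membership: $77.69
Total deductions = $149.02 + $203.66 + $80.08 + $329.26 + $26.30 + $30.58 + $77.69 = $896.59
Net pay = $2,038.60 − $896.59 = $1,142.01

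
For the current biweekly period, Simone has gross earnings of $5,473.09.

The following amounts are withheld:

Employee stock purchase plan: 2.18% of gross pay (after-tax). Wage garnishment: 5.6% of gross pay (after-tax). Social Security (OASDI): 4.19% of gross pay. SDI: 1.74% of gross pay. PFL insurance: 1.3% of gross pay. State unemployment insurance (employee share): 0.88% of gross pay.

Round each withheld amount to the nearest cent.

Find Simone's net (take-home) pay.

State unemployment insurance (employee share): $5,473.09 × 0.0088 = $48.16
PFL insurance: $5,473.09 × 0.013 = $71.15
SDI: $5,473.09 × 0.0174 = $95.23
Social Security (OASDI): $5,473.09 × 0.0419 = $229.32
Employee stock purchase plan: $5,473.09 × 0.0218 = $119.31
Wage garnishment: $5,473.09 × 0.056 = $306.49
Total deductions = $48.16 + $71.15 + $95.23 + $229.32 + $119.31 + $306.49 = $869.66
Net pay = $5,473.09 − $869.66 = $4,603.43

$4,603.43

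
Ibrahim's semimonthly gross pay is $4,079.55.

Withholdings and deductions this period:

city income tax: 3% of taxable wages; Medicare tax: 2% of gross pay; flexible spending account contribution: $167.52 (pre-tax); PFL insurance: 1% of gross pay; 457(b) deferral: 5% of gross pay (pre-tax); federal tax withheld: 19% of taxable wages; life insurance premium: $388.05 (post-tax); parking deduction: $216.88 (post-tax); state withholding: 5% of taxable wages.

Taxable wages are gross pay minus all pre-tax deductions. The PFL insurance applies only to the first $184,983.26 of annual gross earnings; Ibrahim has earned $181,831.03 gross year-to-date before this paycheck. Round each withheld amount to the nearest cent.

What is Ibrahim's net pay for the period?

$1,988.84

Flexible spending account contribution: $167.52
457(b) deferral: $4,079.55 × 0.05 = $203.98
Pre-tax total = $167.52 + $203.98 = $371.50
Taxable wages = $4,079.55 − $371.50 = $3,708.05
Federal tax withheld: $3,708.05 × 0.19 = $704.53
State withholding: $3,708.05 × 0.05 = $185.40
City income tax: $3,708.05 × 0.03 = $111.24
PFL insurance: only $184,983.26 − $181,831.03 = $3,152.23 of this check is subject → $3,152.23 × 0.01 = $31.52
Medicare tax: $4,079.55 × 0.02 = $81.59
Life insurance premium: $388.05
Parking deduction: $216.88
Total deductions = $167.52 + $203.98 + $704.53 + $185.40 + $111.24 + $31.52 + $81.59 + $388.05 + $216.88 = $2,090.71
Net pay = $4,079.55 − $2,090.71 = $1,988.84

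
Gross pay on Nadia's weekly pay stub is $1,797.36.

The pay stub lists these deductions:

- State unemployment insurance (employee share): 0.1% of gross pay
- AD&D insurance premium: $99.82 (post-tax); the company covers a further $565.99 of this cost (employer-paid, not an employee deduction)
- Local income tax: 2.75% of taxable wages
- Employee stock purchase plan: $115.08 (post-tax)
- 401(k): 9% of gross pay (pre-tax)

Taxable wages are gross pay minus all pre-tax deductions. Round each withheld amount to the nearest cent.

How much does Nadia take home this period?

401(k): $1,797.36 × 0.09 = $161.76
Taxable wages = $1,797.36 − $161.76 = $1,635.60
Local income tax: $1,635.60 × 0.0275 = $44.98
State unemployment insurance (employee share): $1,797.36 × 0.001 = $1.80
Employee stock purchase plan: $115.08
AD&D insurance premium: $99.82
(Employer's $565.99 toward AD&D insurance premium is not withheld from the employee.)
Total deductions = $161.76 + $44.98 + $1.80 + $115.08 + $99.82 = $423.44
Net pay = $1,797.36 − $423.44 = $1,373.92

$1,373.92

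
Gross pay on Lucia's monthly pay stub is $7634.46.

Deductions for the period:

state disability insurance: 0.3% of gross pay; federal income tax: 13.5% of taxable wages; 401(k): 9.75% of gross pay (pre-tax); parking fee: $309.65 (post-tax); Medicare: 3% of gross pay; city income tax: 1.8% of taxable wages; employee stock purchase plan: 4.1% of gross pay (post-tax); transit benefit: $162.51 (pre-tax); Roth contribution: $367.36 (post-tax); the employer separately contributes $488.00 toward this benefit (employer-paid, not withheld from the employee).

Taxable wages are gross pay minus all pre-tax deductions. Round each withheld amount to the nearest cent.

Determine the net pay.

$4456.32

401(k): $7634.46 × 0.0975 = $744.36
Transit benefit: $162.51
Pre-tax total = $744.36 + $162.51 = $906.87
Taxable wages = $7634.46 − $906.87 = $6727.59
City income tax: $6727.59 × 0.018 = $121.10
Federal income tax: $6727.59 × 0.135 = $908.22
State disability insurance: $7634.46 × 0.003 = $22.90
Medicare: $7634.46 × 0.03 = $229.03
Roth contribution: $367.36
Parking fee: $309.65
Employee stock purchase plan: $7634.46 × 0.041 = $313.01
(Employer's $488.00 toward Roth contribution is not withheld from the employee.)
Total deductions = $744.36 + $162.51 + $121.10 + $908.22 + $22.90 + $229.03 + $367.36 + $309.65 + $313.01 = $3178.14
Net pay = $7634.46 − $3178.14 = $4456.32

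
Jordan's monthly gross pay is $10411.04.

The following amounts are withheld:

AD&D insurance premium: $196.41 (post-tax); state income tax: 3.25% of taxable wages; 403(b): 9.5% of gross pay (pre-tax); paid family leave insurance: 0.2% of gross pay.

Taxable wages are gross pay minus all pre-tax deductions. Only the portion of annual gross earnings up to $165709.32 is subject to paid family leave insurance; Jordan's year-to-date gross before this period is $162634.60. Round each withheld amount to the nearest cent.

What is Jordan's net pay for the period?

$8913.22

403(b): $10411.04 × 0.095 = $989.05
Taxable wages = $10411.04 − $989.05 = $9421.99
State income tax: $9421.99 × 0.0325 = $306.21
Paid family leave insurance: only $165709.32 − $162634.60 = $3074.72 of this check is subject → $3074.72 × 0.002 = $6.15
AD&D insurance premium: $196.41
Total deductions = $989.05 + $306.21 + $6.15 + $196.41 = $1497.82
Net pay = $10411.04 − $1497.82 = $8913.22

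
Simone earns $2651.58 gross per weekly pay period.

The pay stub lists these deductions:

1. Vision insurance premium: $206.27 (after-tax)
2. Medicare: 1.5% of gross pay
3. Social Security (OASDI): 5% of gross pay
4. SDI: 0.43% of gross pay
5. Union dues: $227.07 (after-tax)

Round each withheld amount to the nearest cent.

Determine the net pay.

$2034.49

Social Security (OASDI): $2651.58 × 0.05 = $132.58
SDI: $2651.58 × 0.0043 = $11.40
Medicare: $2651.58 × 0.015 = $39.77
Union dues: $227.07
Vision insurance premium: $206.27
Total deductions = $132.58 + $11.40 + $39.77 + $227.07 + $206.27 = $617.09
Net pay = $2651.58 − $617.09 = $2034.49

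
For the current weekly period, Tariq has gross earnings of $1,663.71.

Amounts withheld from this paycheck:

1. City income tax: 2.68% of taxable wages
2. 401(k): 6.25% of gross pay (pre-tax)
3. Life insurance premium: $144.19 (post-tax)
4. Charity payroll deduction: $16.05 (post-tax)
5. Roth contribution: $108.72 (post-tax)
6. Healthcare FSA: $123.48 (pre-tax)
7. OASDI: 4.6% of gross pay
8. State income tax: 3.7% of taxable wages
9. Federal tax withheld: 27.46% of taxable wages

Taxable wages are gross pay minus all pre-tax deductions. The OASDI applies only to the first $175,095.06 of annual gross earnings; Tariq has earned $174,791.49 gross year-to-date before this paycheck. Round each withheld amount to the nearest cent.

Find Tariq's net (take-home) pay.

$667.31

401(k): $1,663.71 × 0.0625 = $103.98
Healthcare FSA: $123.48
Pre-tax total = $103.98 + $123.48 = $227.46
Taxable wages = $1,663.71 − $227.46 = $1,436.25
Federal tax withheld: $1,436.25 × 0.2746 = $394.39
State income tax: $1,436.25 × 0.037 = $53.14
City income tax: $1,436.25 × 0.0268 = $38.49
OASDI: only $175,095.06 − $174,791.49 = $303.57 of this check is subject → $303.57 × 0.046 = $13.96
Roth contribution: $108.72
Life insurance premium: $144.19
Charity payroll deduction: $16.05
Total deductions = $103.98 + $123.48 + $394.39 + $53.14 + $38.49 + $13.96 + $108.72 + $144.19 + $16.05 = $996.40
Net pay = $1,663.71 − $996.40 = $667.31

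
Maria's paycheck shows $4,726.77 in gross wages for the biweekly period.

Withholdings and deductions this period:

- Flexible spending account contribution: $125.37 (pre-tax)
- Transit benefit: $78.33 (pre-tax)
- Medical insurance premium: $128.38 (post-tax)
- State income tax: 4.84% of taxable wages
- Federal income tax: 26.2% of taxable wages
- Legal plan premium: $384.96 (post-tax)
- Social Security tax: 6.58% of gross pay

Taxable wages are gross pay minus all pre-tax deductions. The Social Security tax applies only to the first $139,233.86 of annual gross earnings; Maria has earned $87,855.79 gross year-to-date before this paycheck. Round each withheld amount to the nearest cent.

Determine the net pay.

$2,294.75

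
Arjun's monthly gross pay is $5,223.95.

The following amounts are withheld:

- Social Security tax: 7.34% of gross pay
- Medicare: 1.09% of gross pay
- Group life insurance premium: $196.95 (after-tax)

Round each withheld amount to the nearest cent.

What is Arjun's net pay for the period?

Social Security tax: $5,223.95 × 0.0734 = $383.44
Medicare: $5,223.95 × 0.0109 = $56.94
Group life insurance premium: $196.95
Total deductions = $383.44 + $56.94 + $196.95 = $637.33
Net pay = $5,223.95 − $637.33 = $4,586.62

$4,586.62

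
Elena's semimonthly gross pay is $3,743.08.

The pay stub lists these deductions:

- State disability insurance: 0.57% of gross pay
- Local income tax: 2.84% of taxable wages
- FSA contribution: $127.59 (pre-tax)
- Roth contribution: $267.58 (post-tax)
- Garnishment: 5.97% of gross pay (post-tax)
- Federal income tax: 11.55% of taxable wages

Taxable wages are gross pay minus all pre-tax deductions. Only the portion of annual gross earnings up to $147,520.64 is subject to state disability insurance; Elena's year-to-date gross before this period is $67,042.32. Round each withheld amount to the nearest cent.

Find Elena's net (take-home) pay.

FSA contribution: $127.59
Taxable wages = $3,743.08 − $127.59 = $3,615.49
Federal income tax: $3,615.49 × 0.1155 = $417.59
Local income tax: $3,615.49 × 0.0284 = $102.68
State disability insurance: cap not yet reached, full $3,743.08 is subject → $3,743.08 × 0.0057 = $21.34
Garnishment: $3,743.08 × 0.0597 = $223.46
Roth contribution: $267.58
Total deductions = $127.59 + $417.59 + $102.68 + $21.34 + $223.46 + $267.58 = $1,160.24
Net pay = $3,743.08 − $1,160.24 = $2,582.84

$2,582.84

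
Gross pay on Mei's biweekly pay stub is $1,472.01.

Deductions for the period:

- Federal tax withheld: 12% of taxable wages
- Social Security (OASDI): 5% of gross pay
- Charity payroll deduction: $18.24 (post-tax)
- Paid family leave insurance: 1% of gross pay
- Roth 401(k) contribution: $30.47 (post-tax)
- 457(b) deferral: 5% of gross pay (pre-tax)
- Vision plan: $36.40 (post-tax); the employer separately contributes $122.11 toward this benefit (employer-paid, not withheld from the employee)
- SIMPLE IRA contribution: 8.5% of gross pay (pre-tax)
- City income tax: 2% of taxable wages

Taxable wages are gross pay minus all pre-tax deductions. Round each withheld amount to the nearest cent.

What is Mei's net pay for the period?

SIMPLE IRA contribution: $1,472.01 × 0.085 = $125.12
457(b) deferral: $1,472.01 × 0.05 = $73.60
Pre-tax total = $125.12 + $73.60 = $198.72
Taxable wages = $1,472.01 − $198.72 = $1,273.29
Federal tax withheld: $1,273.29 × 0.12 = $152.79
City income tax: $1,273.29 × 0.02 = $25.47
Paid family leave insurance: $1,472.01 × 0.01 = $14.72
Social Security (OASDI): $1,472.01 × 0.05 = $73.60
Vision plan: $36.40
Roth 401(k) contribution: $30.47
Charity payroll deduction: $18.24
(Employer's $122.11 toward vision plan is not withheld from the employee.)
Total deductions = $125.12 + $73.60 + $152.79 + $25.47 + $14.72 + $73.60 + $36.40 + $30.47 + $18.24 = $550.41
Net pay = $1,472.01 − $550.41 = $921.60

$921.60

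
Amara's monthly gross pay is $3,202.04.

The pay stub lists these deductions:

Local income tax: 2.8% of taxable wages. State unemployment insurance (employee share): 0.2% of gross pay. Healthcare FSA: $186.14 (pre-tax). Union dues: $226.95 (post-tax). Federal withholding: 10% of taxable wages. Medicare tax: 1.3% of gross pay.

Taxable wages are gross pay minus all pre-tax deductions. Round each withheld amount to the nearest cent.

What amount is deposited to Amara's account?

$2,354.88

Healthcare FSA: $186.14
Taxable wages = $3,202.04 − $186.14 = $3,015.90
Federal withholding: $3,015.90 × 0.1 = $301.59
Local income tax: $3,015.90 × 0.028 = $84.45
Medicare tax: $3,202.04 × 0.013 = $41.63
State unemployment insurance (employee share): $3,202.04 × 0.002 = $6.40
Union dues: $226.95
Total deductions = $186.14 + $301.59 + $84.45 + $41.63 + $6.40 + $226.95 = $847.16
Net pay = $3,202.04 − $847.16 = $2,354.88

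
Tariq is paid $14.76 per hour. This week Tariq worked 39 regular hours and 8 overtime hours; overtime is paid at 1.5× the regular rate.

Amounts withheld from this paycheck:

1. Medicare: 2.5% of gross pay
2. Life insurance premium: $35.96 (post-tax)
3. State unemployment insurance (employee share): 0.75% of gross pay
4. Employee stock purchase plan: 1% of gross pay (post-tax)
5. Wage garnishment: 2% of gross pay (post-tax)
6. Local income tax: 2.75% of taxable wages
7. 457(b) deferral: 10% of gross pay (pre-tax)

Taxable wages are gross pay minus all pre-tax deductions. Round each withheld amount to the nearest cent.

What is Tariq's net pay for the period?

Regular pay: 39 × $14.76 = $575.64
Overtime pay: 8 × $14.76 × 1.5 = $177.12
Gross pay = $575.64 + $177.12 = $752.76
457(b) deferral: $752.76 × 0.1 = $75.28
Taxable wages = $752.76 − $75.28 = $677.48
Local income tax: $677.48 × 0.0275 = $18.63
State unemployment insurance (employee share): $752.76 × 0.0075 = $5.65
Medicare: $752.76 × 0.025 = $18.82
Employee stock purchase plan: $752.76 × 0.01 = $7.53
Life insurance premium: $35.96
Wage garnishment: $752.76 × 0.02 = $15.06
Total deductions = $75.28 + $18.63 + $5.65 + $18.82 + $7.53 + $35.96 + $15.06 = $176.93
Net pay = $752.76 − $176.93 = $575.83

$575.83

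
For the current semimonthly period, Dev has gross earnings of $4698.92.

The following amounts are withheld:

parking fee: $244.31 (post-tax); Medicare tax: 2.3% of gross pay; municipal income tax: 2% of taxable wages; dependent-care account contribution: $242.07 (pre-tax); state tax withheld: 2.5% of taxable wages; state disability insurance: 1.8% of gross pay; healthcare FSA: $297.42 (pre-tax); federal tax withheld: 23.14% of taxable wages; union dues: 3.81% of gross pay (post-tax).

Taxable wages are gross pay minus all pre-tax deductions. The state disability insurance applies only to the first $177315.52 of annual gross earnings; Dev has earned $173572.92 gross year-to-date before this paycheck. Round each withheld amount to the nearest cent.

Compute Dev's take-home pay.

Dependent-care account contribution: $242.07
Healthcare FSA: $297.42
Pre-tax total = $242.07 + $297.42 = $539.49
Taxable wages = $4698.92 − $539.49 = $4159.43
Municipal income tax: $4159.43 × 0.02 = $83.19
State tax withheld: $4159.43 × 0.025 = $103.99
Federal tax withheld: $4159.43 × 0.2314 = $962.49
Medicare tax: $4698.92 × 0.023 = $108.08
State disability insurance: only $177315.52 − $173572.92 = $3742.60 of this check is subject → $3742.60 × 0.018 = $67.37
Union dues: $4698.92 × 0.0381 = $179.03
Parking fee: $244.31
Total deductions = $242.07 + $297.42 + $83.19 + $103.99 + $962.49 + $108.08 + $67.37 + $179.03 + $244.31 = $2287.95
Net pay = $4698.92 − $2287.95 = $2410.97

$2410.97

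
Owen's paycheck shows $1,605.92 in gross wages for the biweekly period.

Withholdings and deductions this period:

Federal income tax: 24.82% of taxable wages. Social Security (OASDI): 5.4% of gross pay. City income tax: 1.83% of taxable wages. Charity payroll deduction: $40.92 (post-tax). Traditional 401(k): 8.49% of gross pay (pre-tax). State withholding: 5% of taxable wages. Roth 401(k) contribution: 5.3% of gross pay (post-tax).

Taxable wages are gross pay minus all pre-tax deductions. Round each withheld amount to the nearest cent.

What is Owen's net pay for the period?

$791.71

Traditional 401(k): $1,605.92 × 0.0849 = $136.34
Taxable wages = $1,605.92 − $136.34 = $1,469.58
State withholding: $1,469.58 × 0.05 = $73.48
Federal income tax: $1,469.58 × 0.2482 = $364.75
City income tax: $1,469.58 × 0.0183 = $26.89
Social Security (OASDI): $1,605.92 × 0.054 = $86.72
Roth 401(k) contribution: $1,605.92 × 0.053 = $85.11
Charity payroll deduction: $40.92
Total deductions = $136.34 + $73.48 + $364.75 + $26.89 + $86.72 + $85.11 + $40.92 = $814.21
Net pay = $1,605.92 − $814.21 = $791.71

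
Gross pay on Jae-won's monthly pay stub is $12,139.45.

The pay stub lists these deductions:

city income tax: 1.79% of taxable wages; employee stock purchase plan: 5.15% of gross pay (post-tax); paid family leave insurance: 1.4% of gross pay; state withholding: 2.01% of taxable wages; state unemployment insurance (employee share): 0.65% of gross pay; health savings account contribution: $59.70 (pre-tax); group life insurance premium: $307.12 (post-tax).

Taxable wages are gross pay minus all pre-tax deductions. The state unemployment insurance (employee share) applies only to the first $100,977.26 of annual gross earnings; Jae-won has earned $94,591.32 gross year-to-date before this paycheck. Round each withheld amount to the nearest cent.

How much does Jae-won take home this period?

$10,476.96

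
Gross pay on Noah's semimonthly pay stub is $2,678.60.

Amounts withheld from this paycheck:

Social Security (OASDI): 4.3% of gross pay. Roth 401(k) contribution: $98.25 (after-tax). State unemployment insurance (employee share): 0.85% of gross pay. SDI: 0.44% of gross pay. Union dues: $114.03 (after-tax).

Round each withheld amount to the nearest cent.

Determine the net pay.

$2,316.58

State unemployment insurance (employee share): $2,678.60 × 0.0085 = $22.77
SDI: $2,678.60 × 0.0044 = $11.79
Social Security (OASDI): $2,678.60 × 0.043 = $115.18
Union dues: $114.03
Roth 401(k) contribution: $98.25
Total deductions = $22.77 + $11.79 + $115.18 + $114.03 + $98.25 = $362.02
Net pay = $2,678.60 − $362.02 = $2,316.58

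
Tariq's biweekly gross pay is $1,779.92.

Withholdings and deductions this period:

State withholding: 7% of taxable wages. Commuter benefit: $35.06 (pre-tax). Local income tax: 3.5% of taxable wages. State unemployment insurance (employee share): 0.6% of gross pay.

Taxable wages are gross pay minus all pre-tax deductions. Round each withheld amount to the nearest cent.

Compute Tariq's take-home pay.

$1,550.97

Commuter benefit: $35.06
Taxable wages = $1,779.92 − $35.06 = $1,744.86
State withholding: $1,744.86 × 0.07 = $122.14
Local income tax: $1,744.86 × 0.035 = $61.07
State unemployment insurance (employee share): $1,779.92 × 0.006 = $10.68
Total deductions = $35.06 + $122.14 + $61.07 + $10.68 = $228.95
Net pay = $1,779.92 − $228.95 = $1,550.97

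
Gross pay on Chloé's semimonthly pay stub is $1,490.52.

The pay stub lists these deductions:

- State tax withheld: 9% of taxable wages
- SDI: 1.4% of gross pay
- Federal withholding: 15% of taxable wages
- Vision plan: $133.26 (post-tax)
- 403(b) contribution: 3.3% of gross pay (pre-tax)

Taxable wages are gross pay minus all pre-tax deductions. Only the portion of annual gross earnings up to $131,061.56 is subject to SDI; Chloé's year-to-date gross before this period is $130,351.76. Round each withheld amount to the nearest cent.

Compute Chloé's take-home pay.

$952.21

403(b) contribution: $1,490.52 × 0.033 = $49.19
Taxable wages = $1,490.52 − $49.19 = $1,441.33
State tax withheld: $1,441.33 × 0.09 = $129.72
Federal withholding: $1,441.33 × 0.15 = $216.20
SDI: only $131,061.56 − $130,351.76 = $709.80 of this check is subject → $709.80 × 0.014 = $9.94
Vision plan: $133.26
Total deductions = $49.19 + $129.72 + $216.20 + $9.94 + $133.26 = $538.31
Net pay = $1,490.52 − $538.31 = $952.21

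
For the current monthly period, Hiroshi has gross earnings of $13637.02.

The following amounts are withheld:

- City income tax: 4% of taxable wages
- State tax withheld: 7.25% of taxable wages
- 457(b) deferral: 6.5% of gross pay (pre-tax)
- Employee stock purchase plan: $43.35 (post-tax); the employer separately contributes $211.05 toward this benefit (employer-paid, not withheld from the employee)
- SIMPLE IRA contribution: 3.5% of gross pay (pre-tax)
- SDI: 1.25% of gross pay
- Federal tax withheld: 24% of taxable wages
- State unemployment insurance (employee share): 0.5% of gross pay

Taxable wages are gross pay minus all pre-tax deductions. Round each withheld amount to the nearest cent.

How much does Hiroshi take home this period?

SIMPLE IRA contribution: $13637.02 × 0.035 = $477.30
457(b) deferral: $13637.02 × 0.065 = $886.41
Pre-tax total = $477.30 + $886.41 = $1363.71
Taxable wages = $13637.02 − $1363.71 = $12273.31
Federal tax withheld: $12273.31 × 0.24 = $2945.59
City income tax: $12273.31 × 0.04 = $490.93
State tax withheld: $12273.31 × 0.0725 = $889.81
SDI: $13637.02 × 0.0125 = $170.46
State unemployment insurance (employee share): $13637.02 × 0.005 = $68.19
Employee stock purchase plan: $43.35
(Employer's $211.05 toward employee stock purchase plan is not withheld from the employee.)
Total deductions = $477.30 + $886.41 + $2945.59 + $490.93 + $889.81 + $170.46 + $68.19 + $43.35 = $5972.04
Net pay = $13637.02 − $5972.04 = $7664.98

$7664.98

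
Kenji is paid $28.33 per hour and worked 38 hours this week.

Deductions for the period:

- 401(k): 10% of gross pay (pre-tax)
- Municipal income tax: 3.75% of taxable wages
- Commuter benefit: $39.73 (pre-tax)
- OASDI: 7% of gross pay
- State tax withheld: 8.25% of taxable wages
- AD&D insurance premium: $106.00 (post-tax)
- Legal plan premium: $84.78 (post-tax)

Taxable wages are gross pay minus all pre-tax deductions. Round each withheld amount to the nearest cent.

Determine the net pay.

Gross pay: 38 × $28.33 = $1,076.54
Commuter benefit: $39.73
401(k): $1,076.54 × 0.1 = $107.65
Pre-tax total = $39.73 + $107.65 = $147.38
Taxable wages = $1,076.54 − $147.38 = $929.16
Municipal income tax: $929.16 × 0.0375 = $34.84
State tax withheld: $929.16 × 0.0825 = $76.66
OASDI: $1,076.54 × 0.07 = $75.36
AD&D insurance premium: $106.00
Legal plan premium: $84.78
Total deductions = $39.73 + $107.65 + $34.84 + $76.66 + $75.36 + $106.00 + $84.78 = $525.02
Net pay = $1,076.54 − $525.02 = $551.52

$551.52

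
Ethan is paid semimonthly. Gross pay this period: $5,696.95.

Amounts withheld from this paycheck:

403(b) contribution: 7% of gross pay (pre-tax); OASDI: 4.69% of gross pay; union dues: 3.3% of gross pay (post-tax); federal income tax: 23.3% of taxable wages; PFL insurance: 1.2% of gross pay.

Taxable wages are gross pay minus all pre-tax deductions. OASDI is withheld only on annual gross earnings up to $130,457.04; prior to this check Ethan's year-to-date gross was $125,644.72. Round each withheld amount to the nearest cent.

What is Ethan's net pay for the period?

$3,581.63

403(b) contribution: $5,696.95 × 0.07 = $398.79
Taxable wages = $5,696.95 − $398.79 = $5,298.16
Federal income tax: $5,298.16 × 0.233 = $1,234.47
OASDI: only $130,457.04 − $125,644.72 = $4,812.32 of this check is subject → $4,812.32 × 0.0469 = $225.70
PFL insurance: $5,696.95 × 0.012 = $68.36
Union dues: $5,696.95 × 0.033 = $188.00
Total deductions = $398.79 + $1,234.47 + $225.70 + $68.36 + $188.00 = $2,115.32
Net pay = $5,696.95 − $2,115.32 = $3,581.63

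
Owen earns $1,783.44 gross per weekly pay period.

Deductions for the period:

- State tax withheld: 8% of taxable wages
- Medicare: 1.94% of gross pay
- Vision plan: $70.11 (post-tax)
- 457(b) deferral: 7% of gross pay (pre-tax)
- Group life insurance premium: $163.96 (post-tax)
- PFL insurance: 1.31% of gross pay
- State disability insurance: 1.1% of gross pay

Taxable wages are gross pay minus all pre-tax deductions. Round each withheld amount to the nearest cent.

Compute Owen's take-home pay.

$1,214.26

457(b) deferral: $1,783.44 × 0.07 = $124.84
Taxable wages = $1,783.44 − $124.84 = $1,658.60
State tax withheld: $1,658.60 × 0.08 = $132.69
Medicare: $1,783.44 × 0.0194 = $34.60
PFL insurance: $1,783.44 × 0.0131 = $23.36
State disability insurance: $1,783.44 × 0.011 = $19.62
Group life insurance premium: $163.96
Vision plan: $70.11
Total deductions = $124.84 + $132.69 + $34.60 + $23.36 + $19.62 + $163.96 + $70.11 = $569.18
Net pay = $1,783.44 − $569.18 = $1,214.26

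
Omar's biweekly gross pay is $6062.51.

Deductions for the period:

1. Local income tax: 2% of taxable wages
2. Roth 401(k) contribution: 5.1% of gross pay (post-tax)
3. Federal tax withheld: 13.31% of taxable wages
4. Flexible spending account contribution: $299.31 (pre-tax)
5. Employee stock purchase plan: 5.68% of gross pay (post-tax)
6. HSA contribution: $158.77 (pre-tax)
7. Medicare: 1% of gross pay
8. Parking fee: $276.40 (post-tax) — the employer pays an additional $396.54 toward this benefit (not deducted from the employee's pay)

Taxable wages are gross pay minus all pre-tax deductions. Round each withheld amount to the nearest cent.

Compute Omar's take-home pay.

$3755.82

Flexible spending account contribution: $299.31
HSA contribution: $158.77
Pre-tax total = $299.31 + $158.77 = $458.08
Taxable wages = $6062.51 − $458.08 = $5604.43
Federal tax withheld: $5604.43 × 0.1331 = $745.95
Local income tax: $5604.43 × 0.02 = $112.09
Medicare: $6062.51 × 0.01 = $60.63
Parking fee: $276.40
Employee stock purchase plan: $6062.51 × 0.0568 = $344.35
Roth 401(k) contribution: $6062.51 × 0.051 = $309.19
(Employer's $396.54 toward parking fee is not withheld from the employee.)
Total deductions = $299.31 + $158.77 + $745.95 + $112.09 + $60.63 + $276.40 + $344.35 + $309.19 = $2306.69
Net pay = $6062.51 − $2306.69 = $3755.82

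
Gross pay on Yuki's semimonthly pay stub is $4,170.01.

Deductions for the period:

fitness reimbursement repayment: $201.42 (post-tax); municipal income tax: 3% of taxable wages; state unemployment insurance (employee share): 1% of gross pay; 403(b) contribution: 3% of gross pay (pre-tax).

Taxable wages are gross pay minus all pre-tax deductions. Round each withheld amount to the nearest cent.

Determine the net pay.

$3,680.44

403(b) contribution: $4,170.01 × 0.03 = $125.10
Taxable wages = $4,170.01 − $125.10 = $4,044.91
Municipal income tax: $4,044.91 × 0.03 = $121.35
State unemployment insurance (employee share): $4,170.01 × 0.01 = $41.70
Fitness reimbursement repayment: $201.42
Total deductions = $125.10 + $121.35 + $41.70 + $201.42 = $489.57
Net pay = $4,170.01 − $489.57 = $3,680.44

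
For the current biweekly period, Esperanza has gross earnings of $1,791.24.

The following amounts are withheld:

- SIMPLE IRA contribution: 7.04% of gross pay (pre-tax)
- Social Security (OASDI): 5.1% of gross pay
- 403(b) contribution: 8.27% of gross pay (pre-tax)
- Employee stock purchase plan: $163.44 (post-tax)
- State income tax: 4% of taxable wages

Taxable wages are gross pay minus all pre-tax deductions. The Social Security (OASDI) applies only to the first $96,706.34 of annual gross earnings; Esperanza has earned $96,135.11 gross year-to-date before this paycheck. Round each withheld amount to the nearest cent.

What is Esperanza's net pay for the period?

SIMPLE IRA contribution: $1,791.24 × 0.0704 = $126.10
403(b) contribution: $1,791.24 × 0.0827 = $148.14
Pre-tax total = $126.10 + $148.14 = $274.24
Taxable wages = $1,791.24 − $274.24 = $1,517.00
State income tax: $1,517.00 × 0.04 = $60.68
Social Security (OASDI): only $96,706.34 − $96,135.11 = $571.23 of this check is subject → $571.23 × 0.051 = $29.13
Employee stock purchase plan: $163.44
Total deductions = $126.10 + $148.14 + $60.68 + $29.13 + $163.44 = $527.49
Net pay = $1,791.24 − $527.49 = $1,263.75

$1,263.75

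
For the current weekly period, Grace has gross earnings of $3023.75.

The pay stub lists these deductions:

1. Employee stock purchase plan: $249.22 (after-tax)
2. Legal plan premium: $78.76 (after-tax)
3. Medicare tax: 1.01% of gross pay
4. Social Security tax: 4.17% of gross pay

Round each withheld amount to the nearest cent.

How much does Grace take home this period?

Medicare tax: $3023.75 × 0.0101 = $30.54
Social Security tax: $3023.75 × 0.0417 = $126.09
Legal plan premium: $78.76
Employee stock purchase plan: $249.22
Total deductions = $30.54 + $126.09 + $78.76 + $249.22 = $484.61
Net pay = $3023.75 − $484.61 = $2539.14

$2539.14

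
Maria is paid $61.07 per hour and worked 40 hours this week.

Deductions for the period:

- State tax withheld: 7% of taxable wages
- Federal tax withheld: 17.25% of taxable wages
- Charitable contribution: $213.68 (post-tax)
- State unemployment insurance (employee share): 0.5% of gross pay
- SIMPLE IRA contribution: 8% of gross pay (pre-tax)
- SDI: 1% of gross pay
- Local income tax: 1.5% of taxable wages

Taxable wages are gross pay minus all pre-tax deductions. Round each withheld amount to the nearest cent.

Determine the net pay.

Gross pay: 40 × $61.07 = $2,442.80
SIMPLE IRA contribution: $2,442.80 × 0.08 = $195.42
Taxable wages = $2,442.80 − $195.42 = $2,247.38
Federal tax withheld: $2,247.38 × 0.1725 = $387.67
Local income tax: $2,247.38 × 0.015 = $33.71
State tax withheld: $2,247.38 × 0.07 = $157.32
SDI: $2,442.80 × 0.01 = $24.43
State unemployment insurance (employee share): $2,442.80 × 0.005 = $12.21
Charitable contribution: $213.68
Total deductions = $195.42 + $387.67 + $33.71 + $157.32 + $24.43 + $12.21 + $213.68 = $1,024.44
Net pay = $2,442.80 − $1,024.44 = $1,418.36

$1,418.36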